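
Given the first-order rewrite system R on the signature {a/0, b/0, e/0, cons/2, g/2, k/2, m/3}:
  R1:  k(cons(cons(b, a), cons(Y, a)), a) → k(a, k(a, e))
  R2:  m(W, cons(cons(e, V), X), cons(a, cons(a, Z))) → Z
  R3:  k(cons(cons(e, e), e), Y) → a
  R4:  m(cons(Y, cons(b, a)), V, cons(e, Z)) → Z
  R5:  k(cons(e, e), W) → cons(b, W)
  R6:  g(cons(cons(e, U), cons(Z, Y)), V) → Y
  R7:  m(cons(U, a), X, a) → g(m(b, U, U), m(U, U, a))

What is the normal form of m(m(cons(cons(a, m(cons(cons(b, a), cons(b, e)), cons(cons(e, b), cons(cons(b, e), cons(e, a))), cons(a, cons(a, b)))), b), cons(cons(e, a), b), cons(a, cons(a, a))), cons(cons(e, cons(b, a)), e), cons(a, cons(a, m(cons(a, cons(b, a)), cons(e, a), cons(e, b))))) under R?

b

1. m(m(cons(cons(a, m(cons(cons(b, a), cons(b, e)), cons(cons(e, b), cons(cons(b, e), cons(e, a))), cons(a, cons(a, b)))), b), cons(cons(e, a), b), cons(a, cons(a, a))), cons(cons(e, cons(b, a)), e), cons(a, cons(a, m(cons(a, cons(b, a)), cons(e, a), cons(e, b)))))  →  m(cons(a, cons(b, a)), cons(e, a), cons(e, b))   [R2 at ε]
2. m(cons(a, cons(b, a)), cons(e, a), cons(e, b))  →  b   [R4 at ε]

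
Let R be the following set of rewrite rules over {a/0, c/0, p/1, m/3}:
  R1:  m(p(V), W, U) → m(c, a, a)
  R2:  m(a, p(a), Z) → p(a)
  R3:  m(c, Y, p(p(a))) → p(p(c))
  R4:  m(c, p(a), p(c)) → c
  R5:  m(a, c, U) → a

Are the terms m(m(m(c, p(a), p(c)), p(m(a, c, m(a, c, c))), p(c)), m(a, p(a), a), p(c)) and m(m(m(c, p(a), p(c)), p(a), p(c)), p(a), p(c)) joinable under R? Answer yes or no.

yes — NF(t₁) = c, NF(t₂) = c

Reduce t₁ = m(m(m(c, p(a), p(c)), p(m(a, c, m(a, c, c))), p(c)), m(a, p(a), a), p(c)):
1. m(m(m(c, p(a), p(c)), p(m(a, c, m(a, c, c))), p(c)), m(a, p(a), a), p(c))  →  m(m(c, p(m(a, c, m(a, c, c))), p(c)), m(a, p(a), a), p(c))   [R4 at 1.1]
2. m(m(c, p(m(a, c, m(a, c, c))), p(c)), m(a, p(a), a), p(c))  →  m(m(c, p(a), p(c)), m(a, p(a), a), p(c))   [R5 at 1.2.1]
3. m(m(c, p(a), p(c)), m(a, p(a), a), p(c))  →  m(c, m(a, p(a), a), p(c))   [R4 at 1]
4. m(c, m(a, p(a), a), p(c))  →  m(c, p(a), p(c))   [R2 at 2]
5. m(c, p(a), p(c))  →  c   [R4 at ε]

Reduce t₂ = m(m(m(c, p(a), p(c)), p(a), p(c)), p(a), p(c)):
1. m(m(m(c, p(a), p(c)), p(a), p(c)), p(a), p(c))  →  m(m(c, p(a), p(c)), p(a), p(c))   [R4 at 1.1]
2. m(m(c, p(a), p(c)), p(a), p(c))  →  m(c, p(a), p(c))   [R4 at 1]
3. m(c, p(a), p(c))  →  c   [R4 at ε]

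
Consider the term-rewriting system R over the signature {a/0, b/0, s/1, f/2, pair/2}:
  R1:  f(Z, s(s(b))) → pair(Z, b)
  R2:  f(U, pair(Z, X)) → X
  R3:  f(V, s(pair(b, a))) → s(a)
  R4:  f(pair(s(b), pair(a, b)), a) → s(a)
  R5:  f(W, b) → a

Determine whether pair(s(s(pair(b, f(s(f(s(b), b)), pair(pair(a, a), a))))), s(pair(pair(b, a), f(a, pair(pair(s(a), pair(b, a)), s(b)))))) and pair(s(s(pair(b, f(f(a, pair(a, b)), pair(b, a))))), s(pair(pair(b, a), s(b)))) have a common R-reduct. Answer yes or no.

Reduce t₁ = pair(s(s(pair(b, f(s(f(s(b), b)), pair(pair(a, a), a))))), s(pair(pair(b, a), f(a, pair(pair(s(a), pair(b, a)), s(b)))))):
1. pair(s(s(pair(b, f(s(f(s(b), b)), pair(pair(a, a), a))))), s(pair(pair(b, a), f(a, pair(pair(s(a), pair(b, a)), s(b))))))  →  pair(s(s(pair(b, a))), s(pair(pair(b, a), f(a, pair(pair(s(a), pair(b, a)), s(b))))))   [R2 at 1.1.1.2]
2. pair(s(s(pair(b, a))), s(pair(pair(b, a), f(a, pair(pair(s(a), pair(b, a)), s(b))))))  →  pair(s(s(pair(b, a))), s(pair(pair(b, a), s(b))))   [R2 at 2.1.2]

Reduce t₂ = pair(s(s(pair(b, f(f(a, pair(a, b)), pair(b, a))))), s(pair(pair(b, a), s(b)))):
1. pair(s(s(pair(b, f(f(a, pair(a, b)), pair(b, a))))), s(pair(pair(b, a), s(b))))  →  pair(s(s(pair(b, a))), s(pair(pair(b, a), s(b))))   [R2 at 1.1.1.2]

yes — NF(t₁) = pair(s(s(pair(b, a))), s(pair(pair(b, a), s(b)))), NF(t₂) = pair(s(s(pair(b, a))), s(pair(pair(b, a), s(b))))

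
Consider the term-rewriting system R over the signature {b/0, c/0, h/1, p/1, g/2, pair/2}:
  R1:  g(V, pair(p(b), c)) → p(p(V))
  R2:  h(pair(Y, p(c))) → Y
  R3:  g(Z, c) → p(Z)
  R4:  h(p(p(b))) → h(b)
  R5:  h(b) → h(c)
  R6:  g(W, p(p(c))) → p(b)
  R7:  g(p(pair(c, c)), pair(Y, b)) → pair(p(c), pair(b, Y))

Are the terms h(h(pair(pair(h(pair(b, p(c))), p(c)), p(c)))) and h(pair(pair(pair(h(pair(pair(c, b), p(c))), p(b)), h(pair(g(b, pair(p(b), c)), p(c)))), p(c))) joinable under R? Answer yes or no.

no — NF(t₁) = b, NF(t₂) = pair(pair(pair(c, b), p(b)), p(p(b)))

Reduce t₁ = h(h(pair(pair(h(pair(b, p(c))), p(c)), p(c)))):
1. h(h(pair(pair(h(pair(b, p(c))), p(c)), p(c))))  →  h(pair(h(pair(b, p(c))), p(c)))   [R2 at 1]
2. h(pair(h(pair(b, p(c))), p(c)))  →  h(pair(b, p(c)))   [R2 at ε]
3. h(pair(b, p(c)))  →  b   [R2 at ε]

Reduce t₂ = h(pair(pair(pair(h(pair(pair(c, b), p(c))), p(b)), h(pair(g(b, pair(p(b), c)), p(c)))), p(c))):
1. h(pair(pair(pair(h(pair(pair(c, b), p(c))), p(b)), h(pair(g(b, pair(p(b), c)), p(c)))), p(c)))  →  pair(pair(h(pair(pair(c, b), p(c))), p(b)), h(pair(g(b, pair(p(b), c)), p(c))))   [R2 at ε]
2. pair(pair(h(pair(pair(c, b), p(c))), p(b)), h(pair(g(b, pair(p(b), c)), p(c))))  →  pair(pair(pair(c, b), p(b)), h(pair(g(b, pair(p(b), c)), p(c))))   [R2 at 1.1]
3. pair(pair(pair(c, b), p(b)), h(pair(g(b, pair(p(b), c)), p(c))))  →  pair(pair(pair(c, b), p(b)), g(b, pair(p(b), c)))   [R2 at 2]
4. pair(pair(pair(c, b), p(b)), g(b, pair(p(b), c)))  →  pair(pair(pair(c, b), p(b)), p(p(b)))   [R1 at 2]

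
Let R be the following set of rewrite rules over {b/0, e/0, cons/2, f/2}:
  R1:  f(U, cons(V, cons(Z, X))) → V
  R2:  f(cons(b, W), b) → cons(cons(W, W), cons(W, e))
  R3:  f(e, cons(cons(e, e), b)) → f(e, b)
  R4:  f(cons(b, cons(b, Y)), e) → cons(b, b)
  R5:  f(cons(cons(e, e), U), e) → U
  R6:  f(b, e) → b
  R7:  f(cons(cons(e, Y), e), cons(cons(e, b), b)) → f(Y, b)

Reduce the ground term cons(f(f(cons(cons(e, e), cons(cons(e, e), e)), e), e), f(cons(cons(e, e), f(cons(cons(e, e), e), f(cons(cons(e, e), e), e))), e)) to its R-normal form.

cons(e, e)

1. cons(f(f(cons(cons(e, e), cons(cons(e, e), e)), e), e), f(cons(cons(e, e), f(cons(cons(e, e), e), f(cons(cons(e, e), e), e))), e))  →  cons(f(cons(cons(e, e), e), e), f(cons(cons(e, e), f(cons(cons(e, e), e), f(cons(cons(e, e), e), e))), e))   [R5 at 1.1]
2. cons(f(cons(cons(e, e), e), e), f(cons(cons(e, e), f(cons(cons(e, e), e), f(cons(cons(e, e), e), e))), e))  →  cons(e, f(cons(cons(e, e), f(cons(cons(e, e), e), f(cons(cons(e, e), e), e))), e))   [R5 at 1]
3. cons(e, f(cons(cons(e, e), f(cons(cons(e, e), e), f(cons(cons(e, e), e), e))), e))  →  cons(e, f(cons(cons(e, e), e), f(cons(cons(e, e), e), e)))   [R5 at 2]
4. cons(e, f(cons(cons(e, e), e), f(cons(cons(e, e), e), e)))  →  cons(e, f(cons(cons(e, e), e), e))   [R5 at 2.2]
5. cons(e, f(cons(cons(e, e), e), e))  →  cons(e, e)   [R5 at 2]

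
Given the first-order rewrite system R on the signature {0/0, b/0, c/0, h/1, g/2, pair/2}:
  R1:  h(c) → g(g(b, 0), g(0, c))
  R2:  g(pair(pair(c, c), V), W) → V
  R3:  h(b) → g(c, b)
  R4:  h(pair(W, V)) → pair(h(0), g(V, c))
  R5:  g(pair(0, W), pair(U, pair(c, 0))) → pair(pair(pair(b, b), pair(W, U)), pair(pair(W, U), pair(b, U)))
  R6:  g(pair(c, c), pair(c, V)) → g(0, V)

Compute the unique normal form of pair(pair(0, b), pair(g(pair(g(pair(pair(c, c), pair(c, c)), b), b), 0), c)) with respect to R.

pair(pair(0, b), pair(b, c))

1. pair(pair(0, b), pair(g(pair(g(pair(pair(c, c), pair(c, c)), b), b), 0), c))  →  pair(pair(0, b), pair(g(pair(pair(c, c), b), 0), c))   [R2 at 2.1.1.1]
2. pair(pair(0, b), pair(g(pair(pair(c, c), b), 0), c))  →  pair(pair(0, b), pair(b, c))   [R2 at 2.1]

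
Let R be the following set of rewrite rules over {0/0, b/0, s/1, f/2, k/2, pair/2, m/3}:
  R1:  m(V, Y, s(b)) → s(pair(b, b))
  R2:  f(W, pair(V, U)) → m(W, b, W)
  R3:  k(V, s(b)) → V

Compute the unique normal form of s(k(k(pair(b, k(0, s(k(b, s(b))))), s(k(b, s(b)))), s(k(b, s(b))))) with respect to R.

s(pair(b, 0))

1. s(k(k(pair(b, k(0, s(k(b, s(b))))), s(k(b, s(b)))), s(k(b, s(b)))))  →  s(k(k(pair(b, k(0, s(b))), s(k(b, s(b)))), s(k(b, s(b)))))   [R3 at 1.1.1.2.2.1]
2. s(k(k(pair(b, k(0, s(b))), s(k(b, s(b)))), s(k(b, s(b)))))  →  s(k(k(pair(b, 0), s(k(b, s(b)))), s(k(b, s(b)))))   [R3 at 1.1.1.2]
3. s(k(k(pair(b, 0), s(k(b, s(b)))), s(k(b, s(b)))))  →  s(k(k(pair(b, 0), s(b)), s(k(b, s(b)))))   [R3 at 1.1.2.1]
4. s(k(k(pair(b, 0), s(b)), s(k(b, s(b)))))  →  s(k(pair(b, 0), s(k(b, s(b)))))   [R3 at 1.1]
5. s(k(pair(b, 0), s(k(b, s(b)))))  →  s(k(pair(b, 0), s(b)))   [R3 at 1.2.1]
6. s(k(pair(b, 0), s(b)))  →  s(pair(b, 0))   [R3 at 1]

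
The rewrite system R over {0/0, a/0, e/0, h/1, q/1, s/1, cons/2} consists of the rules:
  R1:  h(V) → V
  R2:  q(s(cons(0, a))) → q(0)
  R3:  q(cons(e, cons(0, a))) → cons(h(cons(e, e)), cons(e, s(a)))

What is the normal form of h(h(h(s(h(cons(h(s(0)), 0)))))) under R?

1. h(h(h(s(h(cons(h(s(0)), 0))))))  →  h(h(s(h(cons(h(s(0)), 0)))))   [R1 at ε]
2. h(h(s(h(cons(h(s(0)), 0)))))  →  h(s(h(cons(h(s(0)), 0))))   [R1 at ε]
3. h(s(h(cons(h(s(0)), 0))))  →  s(h(cons(h(s(0)), 0)))   [R1 at ε]
4. s(h(cons(h(s(0)), 0)))  →  s(cons(h(s(0)), 0))   [R1 at 1]
5. s(cons(h(s(0)), 0))  →  s(cons(s(0), 0))   [R1 at 1.1]

s(cons(s(0), 0))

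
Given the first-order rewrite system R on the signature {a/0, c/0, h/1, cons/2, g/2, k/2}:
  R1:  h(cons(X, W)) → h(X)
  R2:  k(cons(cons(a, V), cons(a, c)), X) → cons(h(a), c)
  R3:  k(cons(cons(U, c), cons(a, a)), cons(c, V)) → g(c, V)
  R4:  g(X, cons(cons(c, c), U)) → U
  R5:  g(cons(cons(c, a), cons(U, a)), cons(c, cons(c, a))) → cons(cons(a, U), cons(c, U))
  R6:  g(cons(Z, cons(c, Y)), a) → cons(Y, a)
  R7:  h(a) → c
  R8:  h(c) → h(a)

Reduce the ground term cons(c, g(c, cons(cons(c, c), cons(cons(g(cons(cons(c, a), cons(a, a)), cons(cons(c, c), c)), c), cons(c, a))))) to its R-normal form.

cons(c, cons(cons(c, c), cons(c, a)))

1. cons(c, g(c, cons(cons(c, c), cons(cons(g(cons(cons(c, a), cons(a, a)), cons(cons(c, c), c)), c), cons(c, a)))))  →  cons(c, cons(cons(g(cons(cons(c, a), cons(a, a)), cons(cons(c, c), c)), c), cons(c, a)))   [R4 at 2]
2. cons(c, cons(cons(g(cons(cons(c, a), cons(a, a)), cons(cons(c, c), c)), c), cons(c, a)))  →  cons(c, cons(cons(c, c), cons(c, a)))   [R4 at 2.1.1]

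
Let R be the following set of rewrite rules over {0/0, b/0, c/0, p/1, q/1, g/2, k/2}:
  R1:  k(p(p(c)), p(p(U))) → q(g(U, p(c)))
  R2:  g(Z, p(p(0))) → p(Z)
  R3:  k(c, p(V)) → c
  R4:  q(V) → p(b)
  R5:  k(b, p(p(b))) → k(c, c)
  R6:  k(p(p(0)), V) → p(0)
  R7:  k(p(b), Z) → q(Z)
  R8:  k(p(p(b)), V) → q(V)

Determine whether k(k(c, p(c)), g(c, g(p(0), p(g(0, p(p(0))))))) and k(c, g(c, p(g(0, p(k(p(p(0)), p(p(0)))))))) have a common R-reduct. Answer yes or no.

Reduce t₁ = k(k(c, p(c)), g(c, g(p(0), p(g(0, p(p(0))))))):
1. k(k(c, p(c)), g(c, g(p(0), p(g(0, p(p(0)))))))  →  k(c, g(c, g(p(0), p(g(0, p(p(0)))))))   [R3 at 1]
2. k(c, g(c, g(p(0), p(g(0, p(p(0)))))))  →  k(c, g(c, g(p(0), p(p(0)))))   [R2 at 2.2.2.1]
3. k(c, g(c, g(p(0), p(p(0)))))  →  k(c, g(c, p(p(0))))   [R2 at 2.2]
4. k(c, g(c, p(p(0))))  →  k(c, p(c))   [R2 at 2]
5. k(c, p(c))  →  c   [R3 at ε]

Reduce t₂ = k(c, g(c, p(g(0, p(k(p(p(0)), p(p(0)))))))):
1. k(c, g(c, p(g(0, p(k(p(p(0)), p(p(0))))))))  →  k(c, g(c, p(g(0, p(p(0))))))   [R6 at 2.2.1.2.1]
2. k(c, g(c, p(g(0, p(p(0))))))  →  k(c, g(c, p(p(0))))   [R2 at 2.2.1]
3. k(c, g(c, p(p(0))))  →  k(c, p(c))   [R2 at 2]
4. k(c, p(c))  →  c   [R3 at ε]

yes — NF(t₁) = c, NF(t₂) = c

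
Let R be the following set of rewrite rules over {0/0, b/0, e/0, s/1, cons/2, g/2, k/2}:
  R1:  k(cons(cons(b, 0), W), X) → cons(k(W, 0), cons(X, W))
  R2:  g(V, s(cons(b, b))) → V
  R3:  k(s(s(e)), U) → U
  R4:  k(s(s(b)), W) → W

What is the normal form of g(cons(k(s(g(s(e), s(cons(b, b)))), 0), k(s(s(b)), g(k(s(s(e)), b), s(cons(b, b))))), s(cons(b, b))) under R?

cons(0, b)

1. g(cons(k(s(g(s(e), s(cons(b, b)))), 0), k(s(s(b)), g(k(s(s(e)), b), s(cons(b, b))))), s(cons(b, b)))  →  cons(k(s(g(s(e), s(cons(b, b)))), 0), k(s(s(b)), g(k(s(s(e)), b), s(cons(b, b)))))   [R2 at ε]
2. cons(k(s(g(s(e), s(cons(b, b)))), 0), k(s(s(b)), g(k(s(s(e)), b), s(cons(b, b)))))  →  cons(k(s(s(e)), 0), k(s(s(b)), g(k(s(s(e)), b), s(cons(b, b)))))   [R2 at 1.1.1]
3. cons(k(s(s(e)), 0), k(s(s(b)), g(k(s(s(e)), b), s(cons(b, b)))))  →  cons(0, k(s(s(b)), g(k(s(s(e)), b), s(cons(b, b)))))   [R3 at 1]
4. cons(0, k(s(s(b)), g(k(s(s(e)), b), s(cons(b, b)))))  →  cons(0, g(k(s(s(e)), b), s(cons(b, b))))   [R4 at 2]
5. cons(0, g(k(s(s(e)), b), s(cons(b, b))))  →  cons(0, k(s(s(e)), b))   [R2 at 2]
6. cons(0, k(s(s(e)), b))  →  cons(0, b)   [R3 at 2]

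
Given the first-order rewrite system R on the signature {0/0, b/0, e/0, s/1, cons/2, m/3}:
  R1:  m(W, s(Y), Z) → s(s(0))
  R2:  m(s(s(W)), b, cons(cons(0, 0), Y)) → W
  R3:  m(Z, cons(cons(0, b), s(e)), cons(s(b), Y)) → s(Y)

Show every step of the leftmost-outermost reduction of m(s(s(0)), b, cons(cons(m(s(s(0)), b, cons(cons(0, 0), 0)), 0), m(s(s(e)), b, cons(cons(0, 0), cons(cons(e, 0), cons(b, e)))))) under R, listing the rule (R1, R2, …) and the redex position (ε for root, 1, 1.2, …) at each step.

0

1. m(s(s(0)), b, cons(cons(m(s(s(0)), b, cons(cons(0, 0), 0)), 0), m(s(s(e)), b, cons(cons(0, 0), cons(cons(e, 0), cons(b, e))))))  →  m(s(s(0)), b, cons(cons(0, 0), m(s(s(e)), b, cons(cons(0, 0), cons(cons(e, 0), cons(b, e))))))   [R2 at 3.1.1]
2. m(s(s(0)), b, cons(cons(0, 0), m(s(s(e)), b, cons(cons(0, 0), cons(cons(e, 0), cons(b, e))))))  →  0   [R2 at ε]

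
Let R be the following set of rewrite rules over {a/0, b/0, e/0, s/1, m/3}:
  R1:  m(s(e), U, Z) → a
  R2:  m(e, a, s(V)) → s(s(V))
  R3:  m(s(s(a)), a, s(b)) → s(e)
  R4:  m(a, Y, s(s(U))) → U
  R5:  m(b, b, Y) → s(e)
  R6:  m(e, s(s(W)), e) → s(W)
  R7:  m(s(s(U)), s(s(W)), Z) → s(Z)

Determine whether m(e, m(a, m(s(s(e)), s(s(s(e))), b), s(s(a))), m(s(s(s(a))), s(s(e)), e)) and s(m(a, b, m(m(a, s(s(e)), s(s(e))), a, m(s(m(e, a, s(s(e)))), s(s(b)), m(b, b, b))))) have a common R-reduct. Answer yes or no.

yes — NF(t₁) = s(s(e)), NF(t₂) = s(s(e))

Reduce t₁ = m(e, m(a, m(s(s(e)), s(s(s(e))), b), s(s(a))), m(s(s(s(a))), s(s(e)), e)):
1. m(e, m(a, m(s(s(e)), s(s(s(e))), b), s(s(a))), m(s(s(s(a))), s(s(e)), e))  →  m(e, a, m(s(s(s(a))), s(s(e)), e))   [R4 at 2]
2. m(e, a, m(s(s(s(a))), s(s(e)), e))  →  m(e, a, s(e))   [R7 at 3]
3. m(e, a, s(e))  →  s(s(e))   [R2 at ε]

Reduce t₂ = s(m(a, b, m(m(a, s(s(e)), s(s(e))), a, m(s(m(e, a, s(s(e)))), s(s(b)), m(b, b, b))))):
1. s(m(a, b, m(m(a, s(s(e)), s(s(e))), a, m(s(m(e, a, s(s(e)))), s(s(b)), m(b, b, b)))))  →  s(m(a, b, m(e, a, m(s(m(e, a, s(s(e)))), s(s(b)), m(b, b, b)))))   [R4 at 1.3.1]
2. s(m(a, b, m(e, a, m(s(m(e, a, s(s(e)))), s(s(b)), m(b, b, b)))))  →  s(m(a, b, m(e, a, m(s(s(s(s(e)))), s(s(b)), m(b, b, b)))))   [R2 at 1.3.3.1.1]
3. s(m(a, b, m(e, a, m(s(s(s(s(e)))), s(s(b)), m(b, b, b)))))  →  s(m(a, b, m(e, a, s(m(b, b, b)))))   [R7 at 1.3.3]
4. s(m(a, b, m(e, a, s(m(b, b, b)))))  →  s(m(a, b, s(s(m(b, b, b)))))   [R2 at 1.3]
5. s(m(a, b, s(s(m(b, b, b)))))  →  s(m(b, b, b))   [R4 at 1]
6. s(m(b, b, b))  →  s(s(e))   [R5 at 1]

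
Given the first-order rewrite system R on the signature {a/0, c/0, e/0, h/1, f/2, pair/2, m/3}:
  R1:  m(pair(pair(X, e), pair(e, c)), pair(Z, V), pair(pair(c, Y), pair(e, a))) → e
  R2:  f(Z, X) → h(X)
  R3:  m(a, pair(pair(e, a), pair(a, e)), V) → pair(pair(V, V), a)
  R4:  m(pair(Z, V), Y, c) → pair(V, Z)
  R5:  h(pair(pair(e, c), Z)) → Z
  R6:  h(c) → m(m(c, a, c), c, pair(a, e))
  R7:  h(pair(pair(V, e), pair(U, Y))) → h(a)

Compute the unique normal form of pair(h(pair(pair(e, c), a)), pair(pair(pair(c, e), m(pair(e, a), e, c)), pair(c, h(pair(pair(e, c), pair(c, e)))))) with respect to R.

pair(a, pair(pair(pair(c, e), pair(a, e)), pair(c, pair(c, e))))

1. pair(h(pair(pair(e, c), a)), pair(pair(pair(c, e), m(pair(e, a), e, c)), pair(c, h(pair(pair(e, c), pair(c, e))))))  →  pair(a, pair(pair(pair(c, e), m(pair(e, a), e, c)), pair(c, h(pair(pair(e, c), pair(c, e))))))   [R5 at 1]
2. pair(a, pair(pair(pair(c, e), m(pair(e, a), e, c)), pair(c, h(pair(pair(e, c), pair(c, e))))))  →  pair(a, pair(pair(pair(c, e), pair(a, e)), pair(c, h(pair(pair(e, c), pair(c, e))))))   [R4 at 2.1.2]
3. pair(a, pair(pair(pair(c, e), pair(a, e)), pair(c, h(pair(pair(e, c), pair(c, e))))))  →  pair(a, pair(pair(pair(c, e), pair(a, e)), pair(c, pair(c, e))))   [R5 at 2.2.2]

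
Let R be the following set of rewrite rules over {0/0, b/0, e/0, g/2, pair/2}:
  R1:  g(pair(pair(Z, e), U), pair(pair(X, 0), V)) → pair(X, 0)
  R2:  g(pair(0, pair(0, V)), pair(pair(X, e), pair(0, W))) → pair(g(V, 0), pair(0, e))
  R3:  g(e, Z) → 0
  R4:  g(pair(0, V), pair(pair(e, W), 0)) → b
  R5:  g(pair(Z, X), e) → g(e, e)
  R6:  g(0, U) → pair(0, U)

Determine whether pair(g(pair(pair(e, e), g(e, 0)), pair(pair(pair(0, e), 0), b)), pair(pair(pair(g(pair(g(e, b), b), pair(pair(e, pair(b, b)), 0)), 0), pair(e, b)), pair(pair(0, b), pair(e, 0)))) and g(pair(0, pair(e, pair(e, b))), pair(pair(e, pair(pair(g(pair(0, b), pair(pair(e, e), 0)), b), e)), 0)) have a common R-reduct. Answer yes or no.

Reduce t₁ = pair(g(pair(pair(e, e), g(e, 0)), pair(pair(pair(0, e), 0), b)), pair(pair(pair(g(pair(g(e, b), b), pair(pair(e, pair(b, b)), 0)), 0), pair(e, b)), pair(pair(0, b), pair(e, 0)))):
1. pair(g(pair(pair(e, e), g(e, 0)), pair(pair(pair(0, e), 0), b)), pair(pair(pair(g(pair(g(e, b), b), pair(pair(e, pair(b, b)), 0)), 0), pair(e, b)), pair(pair(0, b), pair(e, 0))))  →  pair(pair(pair(0, e), 0), pair(pair(pair(g(pair(g(e, b), b), pair(pair(e, pair(b, b)), 0)), 0), pair(e, b)), pair(pair(0, b), pair(e, 0))))   [R1 at 1]
2. pair(pair(pair(0, e), 0), pair(pair(pair(g(pair(g(e, b), b), pair(pair(e, pair(b, b)), 0)), 0), pair(e, b)), pair(pair(0, b), pair(e, 0))))  →  pair(pair(pair(0, e), 0), pair(pair(pair(g(pair(0, b), pair(pair(e, pair(b, b)), 0)), 0), pair(e, b)), pair(pair(0, b), pair(e, 0))))   [R3 at 2.1.1.1.1.1]
3. pair(pair(pair(0, e), 0), pair(pair(pair(g(pair(0, b), pair(pair(e, pair(b, b)), 0)), 0), pair(e, b)), pair(pair(0, b), pair(e, 0))))  →  pair(pair(pair(0, e), 0), pair(pair(pair(b, 0), pair(e, b)), pair(pair(0, b), pair(e, 0))))   [R4 at 2.1.1.1]

Reduce t₂ = g(pair(0, pair(e, pair(e, b))), pair(pair(e, pair(pair(g(pair(0, b), pair(pair(e, e), 0)), b), e)), 0)):
1. g(pair(0, pair(e, pair(e, b))), pair(pair(e, pair(pair(g(pair(0, b), pair(pair(e, e), 0)), b), e)), 0))  →  b   [R4 at ε]

no — NF(t₁) = pair(pair(pair(0, e), 0), pair(pair(pair(b, 0), pair(e, b)), pair(pair(0, b), pair(e, 0)))), NF(t₂) = b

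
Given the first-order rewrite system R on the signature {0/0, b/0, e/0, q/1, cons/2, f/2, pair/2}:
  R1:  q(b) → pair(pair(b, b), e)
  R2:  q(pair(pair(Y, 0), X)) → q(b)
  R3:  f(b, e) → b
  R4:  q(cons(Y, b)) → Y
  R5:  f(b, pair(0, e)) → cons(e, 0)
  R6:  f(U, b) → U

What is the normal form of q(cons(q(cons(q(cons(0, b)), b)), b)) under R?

1. q(cons(q(cons(q(cons(0, b)), b)), b))  →  q(cons(q(cons(0, b)), b))   [R4 at ε]
2. q(cons(q(cons(0, b)), b))  →  q(cons(0, b))   [R4 at ε]
3. q(cons(0, b))  →  0   [R4 at ε]

0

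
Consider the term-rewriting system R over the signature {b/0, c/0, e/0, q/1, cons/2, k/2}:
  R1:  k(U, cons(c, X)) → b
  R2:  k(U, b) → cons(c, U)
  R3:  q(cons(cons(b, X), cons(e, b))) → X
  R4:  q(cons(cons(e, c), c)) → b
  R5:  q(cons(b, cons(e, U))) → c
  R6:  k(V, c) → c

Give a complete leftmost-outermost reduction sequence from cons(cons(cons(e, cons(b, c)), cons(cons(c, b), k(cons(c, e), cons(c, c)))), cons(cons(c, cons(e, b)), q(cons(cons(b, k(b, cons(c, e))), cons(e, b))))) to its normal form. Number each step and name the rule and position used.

1. cons(cons(cons(e, cons(b, c)), cons(cons(c, b), k(cons(c, e), cons(c, c)))), cons(cons(c, cons(e, b)), q(cons(cons(b, k(b, cons(c, e))), cons(e, b)))))  →  cons(cons(cons(e, cons(b, c)), cons(cons(c, b), b)), cons(cons(c, cons(e, b)), q(cons(cons(b, k(b, cons(c, e))), cons(e, b)))))   [R1 at 1.2.2]
2. cons(cons(cons(e, cons(b, c)), cons(cons(c, b), b)), cons(cons(c, cons(e, b)), q(cons(cons(b, k(b, cons(c, e))), cons(e, b)))))  →  cons(cons(cons(e, cons(b, c)), cons(cons(c, b), b)), cons(cons(c, cons(e, b)), k(b, cons(c, e))))   [R3 at 2.2]
3. cons(cons(cons(e, cons(b, c)), cons(cons(c, b), b)), cons(cons(c, cons(e, b)), k(b, cons(c, e))))  →  cons(cons(cons(e, cons(b, c)), cons(cons(c, b), b)), cons(cons(c, cons(e, b)), b))   [R1 at 2.2]

cons(cons(cons(e, cons(b, c)), cons(cons(c, b), b)), cons(cons(c, cons(e, b)), b))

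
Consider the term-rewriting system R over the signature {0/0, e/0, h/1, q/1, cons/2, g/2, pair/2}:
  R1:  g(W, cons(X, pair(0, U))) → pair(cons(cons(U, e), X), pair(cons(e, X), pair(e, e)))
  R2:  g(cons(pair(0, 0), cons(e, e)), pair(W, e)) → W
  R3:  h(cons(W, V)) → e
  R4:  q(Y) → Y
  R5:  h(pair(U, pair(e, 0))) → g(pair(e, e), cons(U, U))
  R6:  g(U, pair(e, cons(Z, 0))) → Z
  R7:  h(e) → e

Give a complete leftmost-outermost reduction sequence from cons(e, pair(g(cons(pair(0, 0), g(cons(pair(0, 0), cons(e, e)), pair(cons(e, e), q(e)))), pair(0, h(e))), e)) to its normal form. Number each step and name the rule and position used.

1. cons(e, pair(g(cons(pair(0, 0), g(cons(pair(0, 0), cons(e, e)), pair(cons(e, e), q(e)))), pair(0, h(e))), e))  →  cons(e, pair(g(cons(pair(0, 0), g(cons(pair(0, 0), cons(e, e)), pair(cons(e, e), e))), pair(0, h(e))), e))   [R4 at 2.1.1.2.2.2]
2. cons(e, pair(g(cons(pair(0, 0), g(cons(pair(0, 0), cons(e, e)), pair(cons(e, e), e))), pair(0, h(e))), e))  →  cons(e, pair(g(cons(pair(0, 0), cons(e, e)), pair(0, h(e))), e))   [R2 at 2.1.1.2]
3. cons(e, pair(g(cons(pair(0, 0), cons(e, e)), pair(0, h(e))), e))  →  cons(e, pair(g(cons(pair(0, 0), cons(e, e)), pair(0, e)), e))   [R7 at 2.1.2.2]
4. cons(e, pair(g(cons(pair(0, 0), cons(e, e)), pair(0, e)), e))  →  cons(e, pair(0, e))   [R2 at 2.1]

cons(e, pair(0, e))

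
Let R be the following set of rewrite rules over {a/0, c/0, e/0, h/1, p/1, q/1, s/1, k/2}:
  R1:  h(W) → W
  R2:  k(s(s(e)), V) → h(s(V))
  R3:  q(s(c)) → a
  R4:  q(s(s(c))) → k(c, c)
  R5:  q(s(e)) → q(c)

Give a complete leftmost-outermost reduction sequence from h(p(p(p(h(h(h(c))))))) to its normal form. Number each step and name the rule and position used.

p(p(p(c)))

1. h(p(p(p(h(h(h(c)))))))  →  p(p(p(h(h(h(c))))))   [R1 at ε]
2. p(p(p(h(h(h(c))))))  →  p(p(p(h(h(c)))))   [R1 at 1.1.1]
3. p(p(p(h(h(c)))))  →  p(p(p(h(c))))   [R1 at 1.1.1]
4. p(p(p(h(c))))  →  p(p(p(c)))   [R1 at 1.1.1]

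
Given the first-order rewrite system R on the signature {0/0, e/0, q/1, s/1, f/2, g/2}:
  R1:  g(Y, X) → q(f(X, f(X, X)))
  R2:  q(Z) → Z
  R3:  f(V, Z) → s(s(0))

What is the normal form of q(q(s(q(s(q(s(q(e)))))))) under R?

s(s(s(e)))

1. q(q(s(q(s(q(s(q(e))))))))  →  q(s(q(s(q(s(q(e)))))))   [R2 at ε]
2. q(s(q(s(q(s(q(e)))))))  →  s(q(s(q(s(q(e))))))   [R2 at ε]
3. s(q(s(q(s(q(e))))))  →  s(s(q(s(q(e)))))   [R2 at 1]
4. s(s(q(s(q(e)))))  →  s(s(s(q(e))))   [R2 at 1.1]
5. s(s(s(q(e))))  →  s(s(s(e)))   [R2 at 1.1.1]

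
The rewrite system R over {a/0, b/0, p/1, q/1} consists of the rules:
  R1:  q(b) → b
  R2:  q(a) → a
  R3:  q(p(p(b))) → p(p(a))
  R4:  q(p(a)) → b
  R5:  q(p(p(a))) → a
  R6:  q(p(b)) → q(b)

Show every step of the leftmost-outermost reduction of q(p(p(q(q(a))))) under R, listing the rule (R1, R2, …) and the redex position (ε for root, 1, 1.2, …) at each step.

1. q(p(p(q(q(a)))))  →  q(p(p(q(a))))   [R2 at 1.1.1.1]
2. q(p(p(q(a))))  →  q(p(p(a)))   [R2 at 1.1.1]
3. q(p(p(a)))  →  a   [R5 at ε]

a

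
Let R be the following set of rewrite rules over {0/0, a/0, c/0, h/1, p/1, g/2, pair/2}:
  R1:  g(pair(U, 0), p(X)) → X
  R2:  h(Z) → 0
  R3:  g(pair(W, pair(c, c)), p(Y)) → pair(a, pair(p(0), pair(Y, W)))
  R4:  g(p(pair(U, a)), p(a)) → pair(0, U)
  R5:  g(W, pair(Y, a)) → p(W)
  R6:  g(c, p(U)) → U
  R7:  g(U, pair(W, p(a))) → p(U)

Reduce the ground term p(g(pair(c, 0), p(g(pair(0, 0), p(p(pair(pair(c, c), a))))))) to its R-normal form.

1. p(g(pair(c, 0), p(g(pair(0, 0), p(p(pair(pair(c, c), a)))))))  →  p(g(pair(0, 0), p(p(pair(pair(c, c), a)))))   [R1 at 1]
2. p(g(pair(0, 0), p(p(pair(pair(c, c), a)))))  →  p(p(pair(pair(c, c), a)))   [R1 at 1]

p(p(pair(pair(c, c), a)))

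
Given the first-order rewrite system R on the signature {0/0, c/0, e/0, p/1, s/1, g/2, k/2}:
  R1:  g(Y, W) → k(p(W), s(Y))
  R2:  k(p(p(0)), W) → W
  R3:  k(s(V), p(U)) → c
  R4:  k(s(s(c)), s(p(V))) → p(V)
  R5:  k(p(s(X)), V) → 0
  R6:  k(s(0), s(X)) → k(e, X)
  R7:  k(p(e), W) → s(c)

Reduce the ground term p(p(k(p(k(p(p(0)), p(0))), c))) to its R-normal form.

1. p(p(k(p(k(p(p(0)), p(0))), c)))  →  p(p(k(p(p(0)), c)))   [R2 at 1.1.1.1]
2. p(p(k(p(p(0)), c)))  →  p(p(c))   [R2 at 1.1]

p(p(c))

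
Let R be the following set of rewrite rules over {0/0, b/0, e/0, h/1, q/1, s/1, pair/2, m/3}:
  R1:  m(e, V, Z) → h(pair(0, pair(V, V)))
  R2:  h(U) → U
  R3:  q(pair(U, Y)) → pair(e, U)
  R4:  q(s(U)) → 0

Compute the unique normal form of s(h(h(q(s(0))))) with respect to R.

s(0)

1. s(h(h(q(s(0)))))  →  s(h(q(s(0))))   [R2 at 1]
2. s(h(q(s(0))))  →  s(q(s(0)))   [R2 at 1]
3. s(q(s(0)))  →  s(0)   [R4 at 1]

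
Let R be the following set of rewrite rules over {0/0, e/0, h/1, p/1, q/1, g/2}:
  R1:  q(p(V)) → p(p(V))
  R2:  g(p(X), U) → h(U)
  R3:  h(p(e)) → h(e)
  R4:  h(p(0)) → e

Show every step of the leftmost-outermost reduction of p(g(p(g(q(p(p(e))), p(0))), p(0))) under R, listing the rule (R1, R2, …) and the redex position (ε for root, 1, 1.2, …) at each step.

1. p(g(p(g(q(p(p(e))), p(0))), p(0)))  →  p(h(p(0)))   [R2 at 1]
2. p(h(p(0)))  →  p(e)   [R4 at 1]

p(e)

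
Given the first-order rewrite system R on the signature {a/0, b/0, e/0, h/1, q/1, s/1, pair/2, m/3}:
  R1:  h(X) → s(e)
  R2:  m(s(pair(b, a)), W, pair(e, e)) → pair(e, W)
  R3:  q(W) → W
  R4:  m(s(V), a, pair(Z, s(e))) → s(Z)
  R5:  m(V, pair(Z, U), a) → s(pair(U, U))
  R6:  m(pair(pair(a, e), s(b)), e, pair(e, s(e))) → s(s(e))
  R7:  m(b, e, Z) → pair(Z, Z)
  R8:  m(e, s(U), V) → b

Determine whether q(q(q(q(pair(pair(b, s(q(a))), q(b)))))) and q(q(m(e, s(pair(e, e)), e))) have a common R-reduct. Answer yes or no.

Reduce t₁ = q(q(q(q(pair(pair(b, s(q(a))), q(b)))))):
1. q(q(q(q(pair(pair(b, s(q(a))), q(b))))))  →  q(q(q(pair(pair(b, s(q(a))), q(b)))))   [R3 at ε]
2. q(q(q(pair(pair(b, s(q(a))), q(b)))))  →  q(q(pair(pair(b, s(q(a))), q(b))))   [R3 at ε]
3. q(q(pair(pair(b, s(q(a))), q(b))))  →  q(pair(pair(b, s(q(a))), q(b)))   [R3 at ε]
4. q(pair(pair(b, s(q(a))), q(b)))  →  pair(pair(b, s(q(a))), q(b))   [R3 at ε]
5. pair(pair(b, s(q(a))), q(b))  →  pair(pair(b, s(a)), q(b))   [R3 at 1.2.1]
6. pair(pair(b, s(a)), q(b))  →  pair(pair(b, s(a)), b)   [R3 at 2]

Reduce t₂ = q(q(m(e, s(pair(e, e)), e))):
1. q(q(m(e, s(pair(e, e)), e)))  →  q(m(e, s(pair(e, e)), e))   [R3 at ε]
2. q(m(e, s(pair(e, e)), e))  →  m(e, s(pair(e, e)), e)   [R3 at ε]
3. m(e, s(pair(e, e)), e)  →  b   [R8 at ε]

no — NF(t₁) = pair(pair(b, s(a)), b), NF(t₂) = b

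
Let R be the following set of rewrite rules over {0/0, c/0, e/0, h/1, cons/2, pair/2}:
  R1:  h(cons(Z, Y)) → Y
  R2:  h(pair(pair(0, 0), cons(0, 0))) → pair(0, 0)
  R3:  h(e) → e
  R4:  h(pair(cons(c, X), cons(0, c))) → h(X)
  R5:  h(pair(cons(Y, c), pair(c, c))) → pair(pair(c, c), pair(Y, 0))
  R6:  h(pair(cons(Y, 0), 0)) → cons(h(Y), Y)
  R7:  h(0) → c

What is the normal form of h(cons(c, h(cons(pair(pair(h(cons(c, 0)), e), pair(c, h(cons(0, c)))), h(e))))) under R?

1. h(cons(c, h(cons(pair(pair(h(cons(c, 0)), e), pair(c, h(cons(0, c)))), h(e)))))  →  h(cons(pair(pair(h(cons(c, 0)), e), pair(c, h(cons(0, c)))), h(e)))   [R1 at ε]
2. h(cons(pair(pair(h(cons(c, 0)), e), pair(c, h(cons(0, c)))), h(e)))  →  h(e)   [R1 at ε]
3. h(e)  →  e   [R3 at ε]

e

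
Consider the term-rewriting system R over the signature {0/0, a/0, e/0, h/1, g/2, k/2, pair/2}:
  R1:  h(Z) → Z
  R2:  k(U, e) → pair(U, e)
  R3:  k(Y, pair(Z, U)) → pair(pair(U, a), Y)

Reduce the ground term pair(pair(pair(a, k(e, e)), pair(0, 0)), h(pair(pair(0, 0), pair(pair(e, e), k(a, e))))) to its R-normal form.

pair(pair(pair(a, pair(e, e)), pair(0, 0)), pair(pair(0, 0), pair(pair(e, e), pair(a, e))))

1. pair(pair(pair(a, k(e, e)), pair(0, 0)), h(pair(pair(0, 0), pair(pair(e, e), k(a, e)))))  →  pair(pair(pair(a, pair(e, e)), pair(0, 0)), h(pair(pair(0, 0), pair(pair(e, e), k(a, e)))))   [R2 at 1.1.2]
2. pair(pair(pair(a, pair(e, e)), pair(0, 0)), h(pair(pair(0, 0), pair(pair(e, e), k(a, e)))))  →  pair(pair(pair(a, pair(e, e)), pair(0, 0)), pair(pair(0, 0), pair(pair(e, e), k(a, e))))   [R1 at 2]
3. pair(pair(pair(a, pair(e, e)), pair(0, 0)), pair(pair(0, 0), pair(pair(e, e), k(a, e))))  →  pair(pair(pair(a, pair(e, e)), pair(0, 0)), pair(pair(0, 0), pair(pair(e, e), pair(a, e))))   [R2 at 2.2.2]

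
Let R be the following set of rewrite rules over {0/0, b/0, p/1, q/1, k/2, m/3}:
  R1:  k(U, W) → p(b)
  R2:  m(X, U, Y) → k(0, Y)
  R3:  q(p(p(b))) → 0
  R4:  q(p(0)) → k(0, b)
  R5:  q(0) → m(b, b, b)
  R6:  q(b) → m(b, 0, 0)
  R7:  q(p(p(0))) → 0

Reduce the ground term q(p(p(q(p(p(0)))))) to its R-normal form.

1. q(p(p(q(p(p(0))))))  →  q(p(p(0)))   [R7 at 1.1.1]
2. q(p(p(0)))  →  0   [R7 at ε]

0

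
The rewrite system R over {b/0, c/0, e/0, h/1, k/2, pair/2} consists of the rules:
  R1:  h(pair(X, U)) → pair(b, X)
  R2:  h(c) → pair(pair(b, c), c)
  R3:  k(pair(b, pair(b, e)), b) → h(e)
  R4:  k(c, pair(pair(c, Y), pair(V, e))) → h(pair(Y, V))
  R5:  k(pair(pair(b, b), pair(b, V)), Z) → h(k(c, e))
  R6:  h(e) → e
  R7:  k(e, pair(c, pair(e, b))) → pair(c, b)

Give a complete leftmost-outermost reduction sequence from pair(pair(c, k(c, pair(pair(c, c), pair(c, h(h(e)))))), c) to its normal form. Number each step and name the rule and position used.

pair(pair(c, pair(b, c)), c)

1. pair(pair(c, k(c, pair(pair(c, c), pair(c, h(h(e)))))), c)  →  pair(pair(c, k(c, pair(pair(c, c), pair(c, h(e))))), c)   [R6 at 1.2.2.2.2.1]
2. pair(pair(c, k(c, pair(pair(c, c), pair(c, h(e))))), c)  →  pair(pair(c, k(c, pair(pair(c, c), pair(c, e)))), c)   [R6 at 1.2.2.2.2]
3. pair(pair(c, k(c, pair(pair(c, c), pair(c, e)))), c)  →  pair(pair(c, h(pair(c, c))), c)   [R4 at 1.2]
4. pair(pair(c, h(pair(c, c))), c)  →  pair(pair(c, pair(b, c)), c)   [R1 at 1.2]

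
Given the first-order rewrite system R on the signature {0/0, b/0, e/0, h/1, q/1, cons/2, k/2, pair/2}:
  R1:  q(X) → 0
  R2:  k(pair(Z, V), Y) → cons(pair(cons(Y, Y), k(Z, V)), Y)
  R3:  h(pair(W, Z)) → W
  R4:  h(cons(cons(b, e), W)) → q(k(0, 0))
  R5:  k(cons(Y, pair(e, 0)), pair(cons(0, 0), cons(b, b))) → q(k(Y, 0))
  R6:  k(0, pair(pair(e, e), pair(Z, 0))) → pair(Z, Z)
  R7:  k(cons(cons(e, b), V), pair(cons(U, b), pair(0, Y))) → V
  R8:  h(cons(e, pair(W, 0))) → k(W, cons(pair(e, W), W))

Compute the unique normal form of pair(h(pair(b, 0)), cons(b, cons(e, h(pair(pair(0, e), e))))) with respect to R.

1. pair(h(pair(b, 0)), cons(b, cons(e, h(pair(pair(0, e), e)))))  →  pair(b, cons(b, cons(e, h(pair(pair(0, e), e)))))   [R3 at 1]
2. pair(b, cons(b, cons(e, h(pair(pair(0, e), e)))))  →  pair(b, cons(b, cons(e, pair(0, e))))   [R3 at 2.2.2]

pair(b, cons(b, cons(e, pair(0, e))))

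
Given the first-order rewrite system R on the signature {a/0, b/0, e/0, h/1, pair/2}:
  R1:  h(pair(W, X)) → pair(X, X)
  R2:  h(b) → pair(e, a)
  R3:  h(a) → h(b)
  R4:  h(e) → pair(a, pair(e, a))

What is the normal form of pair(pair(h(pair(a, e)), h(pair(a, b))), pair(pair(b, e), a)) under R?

pair(pair(pair(e, e), pair(b, b)), pair(pair(b, e), a))

1. pair(pair(h(pair(a, e)), h(pair(a, b))), pair(pair(b, e), a))  →  pair(pair(pair(e, e), h(pair(a, b))), pair(pair(b, e), a))   [R1 at 1.1]
2. pair(pair(pair(e, e), h(pair(a, b))), pair(pair(b, e), a))  →  pair(pair(pair(e, e), pair(b, b)), pair(pair(b, e), a))   [R1 at 1.2]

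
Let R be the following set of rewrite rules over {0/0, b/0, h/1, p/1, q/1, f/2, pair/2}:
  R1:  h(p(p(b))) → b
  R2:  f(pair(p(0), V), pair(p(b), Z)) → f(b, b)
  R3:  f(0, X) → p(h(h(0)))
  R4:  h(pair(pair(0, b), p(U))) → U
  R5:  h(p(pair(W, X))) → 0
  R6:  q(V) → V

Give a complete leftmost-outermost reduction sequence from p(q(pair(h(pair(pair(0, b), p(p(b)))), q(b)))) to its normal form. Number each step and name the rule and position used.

1. p(q(pair(h(pair(pair(0, b), p(p(b)))), q(b))))  →  p(pair(h(pair(pair(0, b), p(p(b)))), q(b)))   [R6 at 1]
2. p(pair(h(pair(pair(0, b), p(p(b)))), q(b)))  →  p(pair(p(b), q(b)))   [R4 at 1.1]
3. p(pair(p(b), q(b)))  →  p(pair(p(b), b))   [R6 at 1.2]

p(pair(p(b), b))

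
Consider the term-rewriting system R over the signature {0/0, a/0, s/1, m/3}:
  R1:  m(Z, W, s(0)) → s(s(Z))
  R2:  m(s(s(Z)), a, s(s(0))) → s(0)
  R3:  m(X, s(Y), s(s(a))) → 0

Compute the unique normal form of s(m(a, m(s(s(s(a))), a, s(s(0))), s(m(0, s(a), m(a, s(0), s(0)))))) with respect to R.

s(s(s(a)))

1. s(m(a, m(s(s(s(a))), a, s(s(0))), s(m(0, s(a), m(a, s(0), s(0))))))  →  s(m(a, s(0), s(m(0, s(a), m(a, s(0), s(0))))))   [R2 at 1.2]
2. s(m(a, s(0), s(m(0, s(a), m(a, s(0), s(0))))))  →  s(m(a, s(0), s(m(0, s(a), s(s(a))))))   [R1 at 1.3.1.3]
3. s(m(a, s(0), s(m(0, s(a), s(s(a))))))  →  s(m(a, s(0), s(0)))   [R3 at 1.3.1]
4. s(m(a, s(0), s(0)))  →  s(s(s(a)))   [R1 at 1]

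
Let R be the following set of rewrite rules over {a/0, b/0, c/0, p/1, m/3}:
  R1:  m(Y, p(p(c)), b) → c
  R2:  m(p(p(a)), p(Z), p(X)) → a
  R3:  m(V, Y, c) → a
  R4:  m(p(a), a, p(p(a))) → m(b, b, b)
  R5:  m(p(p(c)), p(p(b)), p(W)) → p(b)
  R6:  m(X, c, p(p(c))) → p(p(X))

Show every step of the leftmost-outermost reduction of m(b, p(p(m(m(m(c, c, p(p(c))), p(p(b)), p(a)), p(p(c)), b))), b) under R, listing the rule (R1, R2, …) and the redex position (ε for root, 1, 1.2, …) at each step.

c

1. m(b, p(p(m(m(m(c, c, p(p(c))), p(p(b)), p(a)), p(p(c)), b))), b)  →  m(b, p(p(c)), b)   [R1 at 2.1.1]
2. m(b, p(p(c)), b)  →  c   [R1 at ε]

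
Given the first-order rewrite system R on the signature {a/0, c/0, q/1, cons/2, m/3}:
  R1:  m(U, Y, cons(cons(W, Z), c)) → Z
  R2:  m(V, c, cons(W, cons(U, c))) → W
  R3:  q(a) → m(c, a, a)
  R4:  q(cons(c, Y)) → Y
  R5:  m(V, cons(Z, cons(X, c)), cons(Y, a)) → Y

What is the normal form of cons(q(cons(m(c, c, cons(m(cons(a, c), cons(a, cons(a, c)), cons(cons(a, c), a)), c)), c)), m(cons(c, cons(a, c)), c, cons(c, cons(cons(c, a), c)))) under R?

cons(c, c)

1. cons(q(cons(m(c, c, cons(m(cons(a, c), cons(a, cons(a, c)), cons(cons(a, c), a)), c)), c)), m(cons(c, cons(a, c)), c, cons(c, cons(cons(c, a), c))))  →  cons(q(cons(m(c, c, cons(cons(a, c), c)), c)), m(cons(c, cons(a, c)), c, cons(c, cons(cons(c, a), c))))   [R5 at 1.1.1.3.1]
2. cons(q(cons(m(c, c, cons(cons(a, c), c)), c)), m(cons(c, cons(a, c)), c, cons(c, cons(cons(c, a), c))))  →  cons(q(cons(c, c)), m(cons(c, cons(a, c)), c, cons(c, cons(cons(c, a), c))))   [R1 at 1.1.1]
3. cons(q(cons(c, c)), m(cons(c, cons(a, c)), c, cons(c, cons(cons(c, a), c))))  →  cons(c, m(cons(c, cons(a, c)), c, cons(c, cons(cons(c, a), c))))   [R4 at 1]
4. cons(c, m(cons(c, cons(a, c)), c, cons(c, cons(cons(c, a), c))))  →  cons(c, c)   [R2 at 2]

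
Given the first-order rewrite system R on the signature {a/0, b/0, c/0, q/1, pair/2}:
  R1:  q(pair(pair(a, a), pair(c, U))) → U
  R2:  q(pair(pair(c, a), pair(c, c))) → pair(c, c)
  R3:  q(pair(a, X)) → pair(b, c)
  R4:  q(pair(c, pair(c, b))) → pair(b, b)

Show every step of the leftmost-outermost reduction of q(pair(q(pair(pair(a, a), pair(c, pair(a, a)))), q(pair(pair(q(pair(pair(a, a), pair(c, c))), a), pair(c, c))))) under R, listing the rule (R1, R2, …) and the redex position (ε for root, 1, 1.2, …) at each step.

c

1. q(pair(q(pair(pair(a, a), pair(c, pair(a, a)))), q(pair(pair(q(pair(pair(a, a), pair(c, c))), a), pair(c, c)))))  →  q(pair(pair(a, a), q(pair(pair(q(pair(pair(a, a), pair(c, c))), a), pair(c, c)))))   [R1 at 1.1]
2. q(pair(pair(a, a), q(pair(pair(q(pair(pair(a, a), pair(c, c))), a), pair(c, c)))))  →  q(pair(pair(a, a), q(pair(pair(c, a), pair(c, c)))))   [R1 at 1.2.1.1.1]
3. q(pair(pair(a, a), q(pair(pair(c, a), pair(c, c)))))  →  q(pair(pair(a, a), pair(c, c)))   [R2 at 1.2]
4. q(pair(pair(a, a), pair(c, c)))  →  c   [R1 at ε]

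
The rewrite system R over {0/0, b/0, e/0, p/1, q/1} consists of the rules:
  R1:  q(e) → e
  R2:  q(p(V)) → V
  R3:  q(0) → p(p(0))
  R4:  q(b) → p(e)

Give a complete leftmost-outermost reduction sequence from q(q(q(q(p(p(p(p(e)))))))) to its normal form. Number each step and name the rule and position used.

e

1. q(q(q(q(p(p(p(p(e))))))))  →  q(q(q(p(p(p(e))))))   [R2 at 1.1.1]
2. q(q(q(p(p(p(e))))))  →  q(q(p(p(e))))   [R2 at 1.1]
3. q(q(p(p(e))))  →  q(p(e))   [R2 at 1]
4. q(p(e))  →  e   [R2 at ε]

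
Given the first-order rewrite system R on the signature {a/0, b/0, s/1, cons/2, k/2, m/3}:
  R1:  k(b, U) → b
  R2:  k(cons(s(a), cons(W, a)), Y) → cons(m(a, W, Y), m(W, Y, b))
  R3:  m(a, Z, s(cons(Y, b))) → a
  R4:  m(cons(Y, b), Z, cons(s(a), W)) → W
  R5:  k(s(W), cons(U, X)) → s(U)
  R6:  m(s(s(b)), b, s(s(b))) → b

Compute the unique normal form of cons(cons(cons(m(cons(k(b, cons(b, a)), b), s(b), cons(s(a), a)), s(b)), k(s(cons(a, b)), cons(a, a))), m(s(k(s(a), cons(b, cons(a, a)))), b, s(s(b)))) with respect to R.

1. cons(cons(cons(m(cons(k(b, cons(b, a)), b), s(b), cons(s(a), a)), s(b)), k(s(cons(a, b)), cons(a, a))), m(s(k(s(a), cons(b, cons(a, a)))), b, s(s(b))))  →  cons(cons(cons(a, s(b)), k(s(cons(a, b)), cons(a, a))), m(s(k(s(a), cons(b, cons(a, a)))), b, s(s(b))))   [R4 at 1.1.1]
2. cons(cons(cons(a, s(b)), k(s(cons(a, b)), cons(a, a))), m(s(k(s(a), cons(b, cons(a, a)))), b, s(s(b))))  →  cons(cons(cons(a, s(b)), s(a)), m(s(k(s(a), cons(b, cons(a, a)))), b, s(s(b))))   [R5 at 1.2]
3. cons(cons(cons(a, s(b)), s(a)), m(s(k(s(a), cons(b, cons(a, a)))), b, s(s(b))))  →  cons(cons(cons(a, s(b)), s(a)), m(s(s(b)), b, s(s(b))))   [R5 at 2.1.1]
4. cons(cons(cons(a, s(b)), s(a)), m(s(s(b)), b, s(s(b))))  →  cons(cons(cons(a, s(b)), s(a)), b)   [R6 at 2]

cons(cons(cons(a, s(b)), s(a)), b)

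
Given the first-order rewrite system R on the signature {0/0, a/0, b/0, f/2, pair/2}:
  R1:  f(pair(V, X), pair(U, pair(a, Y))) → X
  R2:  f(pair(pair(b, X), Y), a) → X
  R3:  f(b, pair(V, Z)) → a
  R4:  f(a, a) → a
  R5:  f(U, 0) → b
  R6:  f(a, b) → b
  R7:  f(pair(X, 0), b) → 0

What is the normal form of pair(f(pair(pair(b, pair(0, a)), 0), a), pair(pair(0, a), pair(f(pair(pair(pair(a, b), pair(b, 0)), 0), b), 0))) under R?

1. pair(f(pair(pair(b, pair(0, a)), 0), a), pair(pair(0, a), pair(f(pair(pair(pair(a, b), pair(b, 0)), 0), b), 0)))  →  pair(pair(0, a), pair(pair(0, a), pair(f(pair(pair(pair(a, b), pair(b, 0)), 0), b), 0)))   [R2 at 1]
2. pair(pair(0, a), pair(pair(0, a), pair(f(pair(pair(pair(a, b), pair(b, 0)), 0), b), 0)))  →  pair(pair(0, a), pair(pair(0, a), pair(0, 0)))   [R7 at 2.2.1]

pair(pair(0, a), pair(pair(0, a), pair(0, 0)))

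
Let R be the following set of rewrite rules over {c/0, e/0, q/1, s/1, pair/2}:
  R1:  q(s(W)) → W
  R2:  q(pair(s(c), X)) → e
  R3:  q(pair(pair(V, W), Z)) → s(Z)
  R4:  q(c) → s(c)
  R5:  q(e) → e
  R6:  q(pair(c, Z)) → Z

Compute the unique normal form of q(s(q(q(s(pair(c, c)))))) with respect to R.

1. q(s(q(q(s(pair(c, c))))))  →  q(q(s(pair(c, c))))   [R1 at ε]
2. q(q(s(pair(c, c))))  →  q(pair(c, c))   [R1 at 1]
3. q(pair(c, c))  →  c   [R6 at ε]

c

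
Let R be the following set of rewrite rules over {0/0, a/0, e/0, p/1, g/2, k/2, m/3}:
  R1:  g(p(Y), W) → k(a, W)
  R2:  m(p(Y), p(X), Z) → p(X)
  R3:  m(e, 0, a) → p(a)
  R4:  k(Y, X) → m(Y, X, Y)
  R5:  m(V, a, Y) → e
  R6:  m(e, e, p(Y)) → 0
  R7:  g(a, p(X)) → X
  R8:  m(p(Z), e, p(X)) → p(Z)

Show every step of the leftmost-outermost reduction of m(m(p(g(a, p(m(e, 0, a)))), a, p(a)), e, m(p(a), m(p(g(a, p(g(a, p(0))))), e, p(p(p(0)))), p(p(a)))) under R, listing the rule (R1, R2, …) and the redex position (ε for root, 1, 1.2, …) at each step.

0

1. m(m(p(g(a, p(m(e, 0, a)))), a, p(a)), e, m(p(a), m(p(g(a, p(g(a, p(0))))), e, p(p(p(0)))), p(p(a))))  →  m(e, e, m(p(a), m(p(g(a, p(g(a, p(0))))), e, p(p(p(0)))), p(p(a))))   [R5 at 1]
2. m(e, e, m(p(a), m(p(g(a, p(g(a, p(0))))), e, p(p(p(0)))), p(p(a))))  →  m(e, e, m(p(a), p(g(a, p(g(a, p(0))))), p(p(a))))   [R8 at 3.2]
3. m(e, e, m(p(a), p(g(a, p(g(a, p(0))))), p(p(a))))  →  m(e, e, p(g(a, p(g(a, p(0))))))   [R2 at 3]
4. m(e, e, p(g(a, p(g(a, p(0))))))  →  0   [R6 at ε]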